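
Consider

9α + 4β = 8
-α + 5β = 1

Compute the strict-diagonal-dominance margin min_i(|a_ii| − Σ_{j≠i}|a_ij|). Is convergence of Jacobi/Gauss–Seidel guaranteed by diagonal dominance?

4

row 1: |9| − (4) = 5
row 2: |5| − (1) = 4
minimum over rows = 4 → strictly diagonally dominant (convergence guaranteed)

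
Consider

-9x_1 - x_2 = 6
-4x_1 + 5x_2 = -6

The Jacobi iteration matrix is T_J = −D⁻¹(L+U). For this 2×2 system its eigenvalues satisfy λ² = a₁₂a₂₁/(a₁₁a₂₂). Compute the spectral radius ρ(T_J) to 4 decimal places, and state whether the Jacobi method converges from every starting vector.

a₁₂a₂₁/(a₁₁a₂₂) = (-1)·(-4) / ((-9)·(5)) = -0.088889
ρ = √|-0.088889| = √0.088889 = 0.2981
ρ < 1, so Jacobi converges

0.2981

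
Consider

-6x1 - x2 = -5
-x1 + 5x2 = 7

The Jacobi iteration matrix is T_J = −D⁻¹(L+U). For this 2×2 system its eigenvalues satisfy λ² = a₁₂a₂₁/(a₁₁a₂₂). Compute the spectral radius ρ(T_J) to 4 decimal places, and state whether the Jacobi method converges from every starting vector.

0.1826

a₁₂a₂₁/(a₁₁a₂₂) = (-1)·(-1) / ((-6)·(5)) = -0.033333
ρ = √|-0.033333| = √0.033333 = 0.1826
ρ < 1, so Jacobi converges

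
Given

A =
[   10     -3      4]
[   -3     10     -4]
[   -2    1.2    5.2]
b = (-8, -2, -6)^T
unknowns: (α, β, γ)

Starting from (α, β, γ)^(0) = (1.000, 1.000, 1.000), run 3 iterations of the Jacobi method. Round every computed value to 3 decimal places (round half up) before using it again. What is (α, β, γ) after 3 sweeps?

Iteration 1:
  α = (-8 - (-3)·1.000 - (4)·1.000) / (10) = -0.900
  β = (-2 - (-3)·1.000 - (-4)·1.000) / (10) = 0.500
  γ = (-6 - (-2)·1.000 - (1.2)·1.000) / (5.2) = -1.000
Iteration 2:
  α = (-8 - (-3)·0.500 - (4)·-1.000) / (10) = -0.250
  β = (-2 - (-3)·-0.900 - (-4)·-1.000) / (10) = -0.870
  γ = (-6 - (-2)·-0.900 - (1.2)·0.500) / (5.2) = -1.615
Iteration 3:
  α = (-8 - (-3)·-0.870 - (4)·-1.615) / (10) = -0.415
  β = (-2 - (-3)·-0.250 - (-4)·-1.615) / (10) = -0.921
  γ = (-6 - (-2)·-0.250 - (1.2)·-0.870) / (5.2) = -1.049

(-0.415, -0.921, -1.049)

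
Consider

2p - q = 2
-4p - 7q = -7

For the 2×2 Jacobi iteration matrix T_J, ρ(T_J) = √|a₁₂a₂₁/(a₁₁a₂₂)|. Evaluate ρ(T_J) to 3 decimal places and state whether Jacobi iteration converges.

0.535

a₁₂a₂₁/(a₁₁a₂₂) = (-1)·(-4) / ((2)·(-7)) = -0.285714
ρ = √|-0.285714| = √0.285714 = 0.535
ρ < 1, so Jacobi converges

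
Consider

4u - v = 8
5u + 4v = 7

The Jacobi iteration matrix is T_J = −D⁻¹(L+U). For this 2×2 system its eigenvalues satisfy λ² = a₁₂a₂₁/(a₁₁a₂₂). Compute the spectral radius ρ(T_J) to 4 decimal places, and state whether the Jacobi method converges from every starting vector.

0.5590

a₁₂a₂₁/(a₁₁a₂₂) = (-1)·(5) / ((4)·(4)) = -0.312500
ρ = √|-0.312500| = √0.312500 = 0.5590
ρ < 1, so Jacobi converges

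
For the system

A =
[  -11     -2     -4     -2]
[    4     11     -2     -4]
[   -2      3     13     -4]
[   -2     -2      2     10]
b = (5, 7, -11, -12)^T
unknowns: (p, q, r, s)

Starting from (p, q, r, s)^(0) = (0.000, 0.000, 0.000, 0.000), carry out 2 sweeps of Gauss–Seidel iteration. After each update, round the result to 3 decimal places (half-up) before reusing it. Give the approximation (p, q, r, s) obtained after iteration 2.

Iteration 1:
  p = (5 - (-2)·0.000 - (-4)·0.000 - (-2)·0.000) / (-11) = -0.455
  q = (7 - (4)·-0.455 - (-2)·0.000 - (-4)·0.000) / (11) = 0.802
  r = (-11 - (-2)·-0.455 - (3)·0.802 - (-4)·0.000) / (13) = -1.101
  s = (-12 - (-2)·-0.455 - (-2)·0.802 - (2)·-1.101) / (10) = -0.910
Iteration 2:
  p = (5 - (-2)·0.802 - (-4)·-1.101 - (-2)·-0.910) / (-11) = -0.035
  q = (7 - (4)·-0.035 - (-2)·-1.101 - (-4)·-0.910) / (11) = 0.118
  r = (-11 - (-2)·-0.035 - (3)·0.118 - (-4)·-0.910) / (13) = -1.159
  s = (-12 - (-2)·-0.035 - (-2)·0.118 - (2)·-1.159) / (10) = -0.952

(-0.035, 0.118, -1.159, -0.952)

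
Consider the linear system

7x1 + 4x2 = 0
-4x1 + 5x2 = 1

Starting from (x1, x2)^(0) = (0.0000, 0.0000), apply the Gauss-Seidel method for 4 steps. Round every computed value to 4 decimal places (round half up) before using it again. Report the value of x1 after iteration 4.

Iteration 1:
  x1 = (0 - (4)·0.0000) / (7) = 0.0000
  x2 = (1 - (-4)·0.0000) / (5) = 0.2000
Iteration 2:
  x1 = (0 - (4)·0.2000) / (7) = -0.1143
  x2 = (1 - (-4)·-0.1143) / (5) = 0.1086
Iteration 3:
  x1 = (0 - (4)·0.1086) / (7) = -0.0621
  x2 = (1 - (-4)·-0.0621) / (5) = 0.1503
Iteration 4:
  x1 = (0 - (4)·0.1503) / (7) = -0.0859
  x2 = (1 - (-4)·-0.0859) / (5) = 0.1313

-0.0859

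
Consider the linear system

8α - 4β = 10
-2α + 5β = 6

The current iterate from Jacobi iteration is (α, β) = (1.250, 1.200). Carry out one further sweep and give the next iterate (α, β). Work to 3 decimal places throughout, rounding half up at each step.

One sweep:
  α = (10 - (-4)·1.200) / (8) = 1.850
  β = (6 - (-2)·1.250) / (5) = 1.700

(1.850, 1.700)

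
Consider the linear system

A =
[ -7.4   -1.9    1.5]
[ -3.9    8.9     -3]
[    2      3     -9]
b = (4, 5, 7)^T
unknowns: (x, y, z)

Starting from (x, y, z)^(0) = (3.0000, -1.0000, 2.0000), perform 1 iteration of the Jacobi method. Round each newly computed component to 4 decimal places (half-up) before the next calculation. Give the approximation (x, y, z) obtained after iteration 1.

(0.1216, 2.5506, -0.4444)

Iteration 1:
  x = (4 - (-1.9)·-1.0000 - (1.5)·2.0000) / (-7.4) = 0.1216
  y = (5 - (-3.9)·3.0000 - (-3)·2.0000) / (8.9) = 2.5506
  z = (7 - (2)·3.0000 - (3)·-1.0000) / (-9) = -0.4444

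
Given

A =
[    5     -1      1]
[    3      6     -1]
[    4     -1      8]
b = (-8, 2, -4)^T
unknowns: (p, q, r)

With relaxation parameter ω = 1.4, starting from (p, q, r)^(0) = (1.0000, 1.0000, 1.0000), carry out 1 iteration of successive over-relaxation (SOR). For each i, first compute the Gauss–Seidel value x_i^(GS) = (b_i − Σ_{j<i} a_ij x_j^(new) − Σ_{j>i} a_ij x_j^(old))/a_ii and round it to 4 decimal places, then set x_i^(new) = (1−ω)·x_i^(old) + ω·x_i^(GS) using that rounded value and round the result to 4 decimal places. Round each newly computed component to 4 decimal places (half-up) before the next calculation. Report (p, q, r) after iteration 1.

Iteration 1:
  p: GS value = (-8 - (-1)·1.0000 - (1)·1.0000) / (5) = -1.6000;  p ← (1−ω)·1.0000 + ω·-1.6000 = -2.6400
  q: GS value = (2 - (3)·-2.6400 - (-1)·1.0000) / (6) = 1.8200;  q ← (1−ω)·1.0000 + ω·1.8200 = 2.1480
  r: GS value = (-4 - (4)·-2.6400 - (-1)·2.1480) / (8) = 1.0885;  r ← (1−ω)·1.0000 + ω·1.0885 = 1.1239

(-2.6400, 2.1480, 1.1239)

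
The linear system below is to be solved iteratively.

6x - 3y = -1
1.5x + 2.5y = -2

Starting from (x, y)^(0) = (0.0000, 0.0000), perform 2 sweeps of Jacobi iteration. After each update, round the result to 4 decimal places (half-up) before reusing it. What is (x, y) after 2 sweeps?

Iteration 1:
  x = (-1 - (-3)·0.0000) / (6) = -0.1667
  y = (-2 - (1.5)·0.0000) / (2.5) = -0.8000
Iteration 2:
  x = (-1 - (-3)·-0.8000) / (6) = -0.5667
  y = (-2 - (1.5)·-0.1667) / (2.5) = -0.7000

(-0.5667, -0.7000)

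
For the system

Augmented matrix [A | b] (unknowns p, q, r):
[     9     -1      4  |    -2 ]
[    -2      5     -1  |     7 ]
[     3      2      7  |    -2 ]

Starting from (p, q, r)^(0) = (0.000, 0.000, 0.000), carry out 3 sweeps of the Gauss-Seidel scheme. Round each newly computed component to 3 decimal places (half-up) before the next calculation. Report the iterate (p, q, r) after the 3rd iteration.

Iteration 1:
  p = (-2 - (-1)·0.000 - (4)·0.000) / (9) = -0.222
  q = (7 - (-2)·-0.222 - (-1)·0.000) / (5) = 1.311
  r = (-2 - (3)·-0.222 - (2)·1.311) / (7) = -0.565
Iteration 2:
  p = (-2 - (-1)·1.311 - (4)·-0.565) / (9) = 0.175
  q = (7 - (-2)·0.175 - (-1)·-0.565) / (5) = 1.357
  r = (-2 - (3)·0.175 - (2)·1.357) / (7) = -0.748
Iteration 3:
  p = (-2 - (-1)·1.357 - (4)·-0.748) / (9) = 0.261
  q = (7 - (-2)·0.261 - (-1)·-0.748) / (5) = 1.355
  r = (-2 - (3)·0.261 - (2)·1.355) / (7) = -0.785

(0.261, 1.355, -0.785)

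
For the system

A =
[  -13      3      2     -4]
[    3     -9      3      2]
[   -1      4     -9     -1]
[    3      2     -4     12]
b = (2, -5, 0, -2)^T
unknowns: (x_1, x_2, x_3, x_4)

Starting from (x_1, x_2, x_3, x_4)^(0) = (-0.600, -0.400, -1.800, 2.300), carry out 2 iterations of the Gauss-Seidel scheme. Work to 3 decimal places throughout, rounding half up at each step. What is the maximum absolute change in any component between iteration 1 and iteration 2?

1.045

Iteration 1:
  x_1 = (2 - (3)·-0.400 - (2)·-1.800 - (-4)·2.300) / (-13) = -1.231
  x_2 = (-5 - (3)·-1.231 - (3)·-1.800 - (2)·2.300) / (-9) = 0.056
  x_3 = (0 - (-1)·-1.231 - (4)·0.056 - (-1)·2.300) / (-9) = -0.094
  x_4 = (-2 - (3)·-1.231 - (2)·0.056 - (-4)·-0.094) / (12) = 0.100
Iteration 2:
  x_1 = (2 - (3)·0.056 - (2)·-0.094 - (-4)·0.100) / (-13) = -0.186
  x_2 = (-5 - (3)·-0.186 - (3)·-0.094 - (2)·0.100) / (-9) = 0.484
  x_3 = (0 - (-1)·-0.186 - (4)·0.484 - (-1)·0.100) / (-9) = 0.225
  x_4 = (-2 - (3)·-0.186 - (2)·0.484 - (-4)·0.225) / (12) = -0.126
Change: (1.045, 0.428, 0.319, -0.226) → max |·| = 1.045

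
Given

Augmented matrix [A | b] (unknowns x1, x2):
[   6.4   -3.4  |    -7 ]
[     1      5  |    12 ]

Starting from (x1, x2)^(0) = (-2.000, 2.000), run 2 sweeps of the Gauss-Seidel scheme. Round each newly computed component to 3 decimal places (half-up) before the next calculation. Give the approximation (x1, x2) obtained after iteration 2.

(0.184, 2.363)

Iteration 1:
  x1 = (-7 - (-3.4)·2.000) / (6.4) = -0.031
  x2 = (12 - (1)·-0.031) / (5) = 2.406
Iteration 2:
  x1 = (-7 - (-3.4)·2.406) / (6.4) = 0.184
  x2 = (12 - (1)·0.184) / (5) = 2.363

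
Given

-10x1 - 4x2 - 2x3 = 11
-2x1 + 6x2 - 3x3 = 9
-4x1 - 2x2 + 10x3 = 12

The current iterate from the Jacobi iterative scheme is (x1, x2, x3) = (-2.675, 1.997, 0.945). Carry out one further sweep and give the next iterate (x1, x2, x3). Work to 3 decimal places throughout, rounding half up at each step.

(-2.088, 1.081, 0.529)

One sweep:
  x1 = (11 - (-4)·1.997 - (-2)·0.945) / (-10) = -2.088
  x2 = (9 - (-2)·-2.675 - (-3)·0.945) / (6) = 1.081
  x3 = (12 - (-4)·-2.675 - (-2)·1.997) / (10) = 0.529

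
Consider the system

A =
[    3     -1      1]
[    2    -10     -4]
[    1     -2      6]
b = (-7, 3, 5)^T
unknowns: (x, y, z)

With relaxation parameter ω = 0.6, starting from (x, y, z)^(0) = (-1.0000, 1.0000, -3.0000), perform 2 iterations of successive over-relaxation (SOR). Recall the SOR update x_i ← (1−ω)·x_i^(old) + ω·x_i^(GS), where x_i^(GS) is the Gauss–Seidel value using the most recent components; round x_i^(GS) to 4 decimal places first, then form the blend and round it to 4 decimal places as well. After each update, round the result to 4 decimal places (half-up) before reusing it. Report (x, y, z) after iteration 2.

Iteration 1:
  x: GS value = (-7 - (-1)·1.0000 - (1)·-3.0000) / (3) = -1.0000;  x ← (1−ω)·-1.0000 + ω·-1.0000 = -1.0000
  y: GS value = (3 - (2)·-1.0000 - (-4)·-3.0000) / (-10) = 0.7000;  y ← (1−ω)·1.0000 + ω·0.7000 = 0.8200
  z: GS value = (5 - (1)·-1.0000 - (-2)·0.8200) / (6) = 1.2733;  z ← (1−ω)·-3.0000 + ω·1.2733 = -0.4360
Iteration 2:
  x: GS value = (-7 - (-1)·0.8200 - (1)·-0.4360) / (3) = -1.9147;  x ← (1−ω)·-1.0000 + ω·-1.9147 = -1.5488
  y: GS value = (3 - (2)·-1.5488 - (-4)·-0.4360) / (-10) = -0.4354;  y ← (1−ω)·0.8200 + ω·-0.4354 = 0.0668
  z: GS value = (5 - (1)·-1.5488 - (-2)·0.0668) / (6) = 1.1137;  z ← (1−ω)·-0.4360 + ω·1.1137 = 0.4938

(-1.5488, 0.0668, 0.4938)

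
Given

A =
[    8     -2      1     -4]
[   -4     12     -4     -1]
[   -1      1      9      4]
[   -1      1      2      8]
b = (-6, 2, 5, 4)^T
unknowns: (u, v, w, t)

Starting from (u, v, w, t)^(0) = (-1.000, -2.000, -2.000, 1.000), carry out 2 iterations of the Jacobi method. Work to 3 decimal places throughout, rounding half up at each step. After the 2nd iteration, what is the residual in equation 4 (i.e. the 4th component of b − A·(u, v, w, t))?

Iteration 1:
  u = (-6 - (-2)·-2.000 - (1)·-2.000 - (-4)·1.000) / (8) = -0.500
  v = (2 - (-4)·-1.000 - (-4)·-2.000 - (-1)·1.000) / (12) = -0.750
  w = (5 - (-1)·-1.000 - (1)·-2.000 - (4)·1.000) / (9) = 0.222
  t = (4 - (-1)·-1.000 - (1)·-2.000 - (2)·-2.000) / (8) = 1.125
Iteration 2:
  u = (-6 - (-2)·-0.750 - (1)·0.222 - (-4)·1.125) / (8) = -0.403
  v = (2 - (-4)·-0.500 - (-4)·0.222 - (-1)·1.125) / (12) = 0.168
  w = (5 - (-1)·-0.500 - (1)·-0.750 - (4)·1.125) / (9) = 0.083
  t = (4 - (-1)·-0.500 - (1)·-0.750 - (2)·0.222) / (8) = 0.476
Residual b − A·x = (-0.619, -0.820, 1.778, -0.545)

-0.545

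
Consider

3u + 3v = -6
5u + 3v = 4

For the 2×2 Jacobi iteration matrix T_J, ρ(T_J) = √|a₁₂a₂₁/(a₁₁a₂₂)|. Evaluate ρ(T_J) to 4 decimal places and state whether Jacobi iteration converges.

a₁₂a₂₁/(a₁₁a₂₂) = (3)·(5) / ((3)·(3)) = 1.666667
ρ = √|1.666667| = √1.666667 = 1.2910
ρ > 1, so Jacobi diverges

1.2910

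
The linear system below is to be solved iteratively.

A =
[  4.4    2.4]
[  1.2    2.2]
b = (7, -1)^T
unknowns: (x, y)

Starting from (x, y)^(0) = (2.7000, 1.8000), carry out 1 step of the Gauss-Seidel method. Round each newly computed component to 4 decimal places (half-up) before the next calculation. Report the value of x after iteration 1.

0.6091

Iteration 1:
  x = (7 - (2.4)·1.8000) / (4.4) = 0.6091
  y = (-1 - (1.2)·0.6091) / (2.2) = -0.7868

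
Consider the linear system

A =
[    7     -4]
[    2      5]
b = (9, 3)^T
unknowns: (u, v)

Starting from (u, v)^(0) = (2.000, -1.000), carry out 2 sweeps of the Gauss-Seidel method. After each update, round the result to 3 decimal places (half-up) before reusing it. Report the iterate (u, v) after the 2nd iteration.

(1.465, 0.014)

Iteration 1:
  u = (9 - (-4)·-1.000) / (7) = 0.714
  v = (3 - (2)·0.714) / (5) = 0.314
Iteration 2:
  u = (9 - (-4)·0.314) / (7) = 1.465
  v = (3 - (2)·1.465) / (5) = 0.014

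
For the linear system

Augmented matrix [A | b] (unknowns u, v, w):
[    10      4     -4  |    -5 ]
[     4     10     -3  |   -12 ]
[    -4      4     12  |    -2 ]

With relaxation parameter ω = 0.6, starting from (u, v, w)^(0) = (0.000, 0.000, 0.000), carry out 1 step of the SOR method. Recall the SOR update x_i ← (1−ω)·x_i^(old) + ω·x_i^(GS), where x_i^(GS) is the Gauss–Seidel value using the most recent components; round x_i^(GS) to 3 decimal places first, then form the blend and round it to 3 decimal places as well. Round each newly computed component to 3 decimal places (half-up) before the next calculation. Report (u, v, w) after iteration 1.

(-0.300, -0.648, -0.031)

Iteration 1:
  u: GS value = (-5 - (4)·0.000 - (-4)·0.000) / (10) = -0.500;  u ← (1−ω)·0.000 + ω·-0.500 = -0.300
  v: GS value = (-12 - (4)·-0.300 - (-3)·0.000) / (10) = -1.080;  v ← (1−ω)·0.000 + ω·-1.080 = -0.648
  w: GS value = (-2 - (-4)·-0.300 - (4)·-0.648) / (12) = -0.051;  w ← (1−ω)·0.000 + ω·-0.051 = -0.031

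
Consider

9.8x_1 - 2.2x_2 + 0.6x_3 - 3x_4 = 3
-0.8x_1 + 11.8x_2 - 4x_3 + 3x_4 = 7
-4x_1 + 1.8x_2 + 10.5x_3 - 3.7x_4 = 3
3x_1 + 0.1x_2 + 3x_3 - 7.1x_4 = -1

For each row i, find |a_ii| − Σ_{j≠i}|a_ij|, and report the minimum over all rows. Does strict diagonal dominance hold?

row 1: |9.8| − (2.2+0.6+3) = 4
row 2: |11.8| − (0.8+4+3) = 4
row 3: |10.5| − (4+1.8+3.7) = 1
row 4: |-7.1| − (3+0.1+3) = 1
minimum over rows = 1 → strictly diagonally dominant (convergence guaranteed)

1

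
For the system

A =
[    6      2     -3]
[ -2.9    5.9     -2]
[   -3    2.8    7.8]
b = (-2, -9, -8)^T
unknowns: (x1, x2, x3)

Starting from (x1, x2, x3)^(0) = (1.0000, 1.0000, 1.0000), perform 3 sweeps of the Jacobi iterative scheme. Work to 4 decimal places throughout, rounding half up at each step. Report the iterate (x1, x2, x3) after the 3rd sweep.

Iteration 1:
  x1 = (-2 - (2)·1.0000 - (-3)·1.0000) / (6) = -0.1667
  x2 = (-9 - (-2.9)·1.0000 - (-2)·1.0000) / (5.9) = -0.6949
  x3 = (-8 - (-3)·1.0000 - (2.8)·1.0000) / (7.8) = -1.0000
Iteration 2:
  x1 = (-2 - (2)·-0.6949 - (-3)·-1.0000) / (6) = -0.6017
  x2 = (-9 - (-2.9)·-0.1667 - (-2)·-1.0000) / (5.9) = -1.9463
  x3 = (-8 - (-3)·-0.1667 - (2.8)·-0.6949) / (7.8) = -0.8403
Iteration 3:
  x1 = (-2 - (2)·-1.9463 - (-3)·-0.8403) / (6) = -0.1047
  x2 = (-9 - (-2.9)·-0.6017 - (-2)·-0.8403) / (5.9) = -2.1060
  x3 = (-8 - (-3)·-0.6017 - (2.8)·-1.9463) / (7.8) = -0.5584

(-0.1047, -2.1060, -0.5584)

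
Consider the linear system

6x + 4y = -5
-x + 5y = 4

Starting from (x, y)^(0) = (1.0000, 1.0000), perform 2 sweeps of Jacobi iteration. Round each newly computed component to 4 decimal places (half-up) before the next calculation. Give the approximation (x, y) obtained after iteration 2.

Iteration 1:
  x = (-5 - (4)·1.0000) / (6) = -1.5000
  y = (4 - (-1)·1.0000) / (5) = 1.0000
Iteration 2:
  x = (-5 - (4)·1.0000) / (6) = -1.5000
  y = (4 - (-1)·-1.5000) / (5) = 0.5000

(-1.5000, 0.5000)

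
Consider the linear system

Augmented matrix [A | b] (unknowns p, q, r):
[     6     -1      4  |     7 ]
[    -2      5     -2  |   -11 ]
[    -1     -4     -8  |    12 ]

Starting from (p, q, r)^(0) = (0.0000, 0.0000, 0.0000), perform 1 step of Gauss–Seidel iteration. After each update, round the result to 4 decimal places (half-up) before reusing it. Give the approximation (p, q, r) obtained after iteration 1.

(1.1667, -1.7333, -0.7792)

Iteration 1:
  p = (7 - (-1)·0.0000 - (4)·0.0000) / (6) = 1.1667
  q = (-11 - (-2)·1.1667 - (-2)·0.0000) / (5) = -1.7333
  r = (12 - (-1)·1.1667 - (-4)·-1.7333) / (-8) = -0.7792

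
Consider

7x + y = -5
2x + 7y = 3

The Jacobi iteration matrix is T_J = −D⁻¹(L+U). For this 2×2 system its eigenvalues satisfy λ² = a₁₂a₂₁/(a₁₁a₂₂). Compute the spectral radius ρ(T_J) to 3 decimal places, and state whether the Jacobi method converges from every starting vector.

a₁₂a₂₁/(a₁₁a₂₂) = (1)·(2) / ((7)·(7)) = 0.040816
ρ = √|0.040816| = √0.040816 = 0.202
ρ < 1, so Jacobi converges

0.202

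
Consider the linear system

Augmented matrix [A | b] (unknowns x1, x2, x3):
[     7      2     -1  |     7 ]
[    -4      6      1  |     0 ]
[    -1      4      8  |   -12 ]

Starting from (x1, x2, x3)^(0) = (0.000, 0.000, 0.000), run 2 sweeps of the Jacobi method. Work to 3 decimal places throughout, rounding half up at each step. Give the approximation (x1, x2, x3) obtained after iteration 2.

(0.786, 0.917, -1.375)

Iteration 1:
  x1 = (7 - (2)·0.000 - (-1)·0.000) / (7) = 1.000
  x2 = (0 - (-4)·0.000 - (1)·0.000) / (6) = 0.000
  x3 = (-12 - (-1)·0.000 - (4)·0.000) / (8) = -1.500
Iteration 2:
  x1 = (7 - (2)·0.000 - (-1)·-1.500) / (7) = 0.786
  x2 = (0 - (-4)·1.000 - (1)·-1.500) / (6) = 0.917
  x3 = (-12 - (-1)·1.000 - (4)·0.000) / (8) = -1.375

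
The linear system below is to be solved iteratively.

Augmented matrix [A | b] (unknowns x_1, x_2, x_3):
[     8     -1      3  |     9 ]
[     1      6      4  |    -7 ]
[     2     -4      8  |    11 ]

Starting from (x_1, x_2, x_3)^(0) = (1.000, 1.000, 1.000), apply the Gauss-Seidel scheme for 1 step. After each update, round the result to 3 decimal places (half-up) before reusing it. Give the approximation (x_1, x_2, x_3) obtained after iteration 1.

(0.875, -1.979, 0.167)

Iteration 1:
  x_1 = (9 - (-1)·1.000 - (3)·1.000) / (8) = 0.875
  x_2 = (-7 - (1)·0.875 - (4)·1.000) / (6) = -1.979
  x_3 = (11 - (2)·0.875 - (-4)·-1.979) / (8) = 0.167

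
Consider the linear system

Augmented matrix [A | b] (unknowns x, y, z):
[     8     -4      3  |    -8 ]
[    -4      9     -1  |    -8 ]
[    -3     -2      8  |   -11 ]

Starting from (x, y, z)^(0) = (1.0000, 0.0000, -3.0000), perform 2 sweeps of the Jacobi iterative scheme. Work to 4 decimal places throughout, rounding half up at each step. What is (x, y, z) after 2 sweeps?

(-1.0139, -0.9444, -1.5226)

Iteration 1:
  x = (-8 - (-4)·0.0000 - (3)·-3.0000) / (8) = 0.1250
  y = (-8 - (-4)·1.0000 - (-1)·-3.0000) / (9) = -0.7778
  z = (-11 - (-3)·1.0000 - (-2)·0.0000) / (8) = -1.0000
Iteration 2:
  x = (-8 - (-4)·-0.7778 - (3)·-1.0000) / (8) = -1.0139
  y = (-8 - (-4)·0.1250 - (-1)·-1.0000) / (9) = -0.9444
  z = (-11 - (-3)·0.1250 - (-2)·-0.7778) / (8) = -1.5226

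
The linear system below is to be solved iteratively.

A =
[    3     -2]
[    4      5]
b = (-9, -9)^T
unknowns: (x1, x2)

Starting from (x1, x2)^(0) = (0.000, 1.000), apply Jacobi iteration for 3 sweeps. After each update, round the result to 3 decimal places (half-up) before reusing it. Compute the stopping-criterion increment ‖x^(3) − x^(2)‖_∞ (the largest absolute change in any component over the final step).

Iteration 1:
  x1 = (-9 - (-2)·1.000) / (3) = -2.333
  x2 = (-9 - (4)·0.000) / (5) = -1.800
Iteration 2:
  x1 = (-9 - (-2)·-1.800) / (3) = -4.200
  x2 = (-9 - (4)·-2.333) / (5) = 0.066
Iteration 3:
  x1 = (-9 - (-2)·0.066) / (3) = -2.956
  x2 = (-9 - (4)·-4.200) / (5) = 1.560
Change: (1.244, 1.494) → max |·| = 1.494

1.494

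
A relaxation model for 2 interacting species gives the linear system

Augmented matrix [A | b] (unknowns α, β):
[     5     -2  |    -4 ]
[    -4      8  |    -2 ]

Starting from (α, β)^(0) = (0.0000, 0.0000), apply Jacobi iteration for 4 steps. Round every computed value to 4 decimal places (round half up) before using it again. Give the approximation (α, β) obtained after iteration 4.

Iteration 1:
  α = (-4 - (-2)·0.0000) / (5) = -0.8000
  β = (-2 - (-4)·0.0000) / (8) = -0.2500
Iteration 2:
  α = (-4 - (-2)·-0.2500) / (5) = -0.9000
  β = (-2 - (-4)·-0.8000) / (8) = -0.6500
Iteration 3:
  α = (-4 - (-2)·-0.6500) / (5) = -1.0600
  β = (-2 - (-4)·-0.9000) / (8) = -0.7000
Iteration 4:
  α = (-4 - (-2)·-0.7000) / (5) = -1.0800
  β = (-2 - (-4)·-1.0600) / (8) = -0.7800

(-1.0800, -0.7800)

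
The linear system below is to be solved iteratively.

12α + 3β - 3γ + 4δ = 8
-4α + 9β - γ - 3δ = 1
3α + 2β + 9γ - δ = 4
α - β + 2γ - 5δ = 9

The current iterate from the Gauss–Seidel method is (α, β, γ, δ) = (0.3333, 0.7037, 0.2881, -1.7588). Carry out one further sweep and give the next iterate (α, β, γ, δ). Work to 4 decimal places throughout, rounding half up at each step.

One sweep:
  α = (8 - (3)·0.7037 - (-3)·0.2881 - (4)·-1.7588) / (12) = 1.1490
  β = (1 - (-4)·1.1490 - (-1)·0.2881 - (-3)·-1.7588) / (9) = 0.0675
  γ = (4 - (3)·1.1490 - (2)·0.0675 - (-1)·-1.7588) / (9) = -0.1490
  δ = (9 - (1)·1.1490 - (-1)·0.0675 - (2)·-0.1490) / (-5) = -1.6433

(1.1490, 0.0675, -0.1490, -1.6433)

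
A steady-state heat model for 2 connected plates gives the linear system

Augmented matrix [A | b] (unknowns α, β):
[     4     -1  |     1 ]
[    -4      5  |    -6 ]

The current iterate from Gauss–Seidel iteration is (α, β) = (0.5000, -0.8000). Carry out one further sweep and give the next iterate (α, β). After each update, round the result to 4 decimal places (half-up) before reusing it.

One sweep:
  α = (1 - (-1)·-0.8000) / (4) = 0.0500
  β = (-6 - (-4)·0.0500) / (5) = -1.1600

(0.0500, -1.1600)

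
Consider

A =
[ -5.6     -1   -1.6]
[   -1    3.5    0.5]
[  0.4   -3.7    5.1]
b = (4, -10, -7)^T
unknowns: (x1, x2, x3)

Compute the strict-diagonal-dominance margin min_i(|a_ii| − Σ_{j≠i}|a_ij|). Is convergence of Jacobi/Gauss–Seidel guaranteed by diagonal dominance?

1

row 1: |-5.6| − (1+1.6) = 3
row 2: |3.5| − (1+0.5) = 2
row 3: |5.1| − (0.4+3.7) = 1
minimum over rows = 1 → strictly diagonally dominant (convergence guaranteed)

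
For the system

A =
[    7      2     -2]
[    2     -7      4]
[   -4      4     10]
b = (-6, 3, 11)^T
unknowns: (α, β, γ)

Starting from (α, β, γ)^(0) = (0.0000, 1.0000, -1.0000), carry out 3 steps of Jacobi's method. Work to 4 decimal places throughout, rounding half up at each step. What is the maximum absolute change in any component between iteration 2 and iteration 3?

Iteration 1:
  α = (-6 - (2)·1.0000 - (-2)·-1.0000) / (7) = -1.4286
  β = (3 - (2)·0.0000 - (4)·-1.0000) / (-7) = -1.0000
  γ = (11 - (-4)·0.0000 - (4)·1.0000) / (10) = 0.7000
Iteration 2:
  α = (-6 - (2)·-1.0000 - (-2)·0.7000) / (7) = -0.3714
  β = (3 - (2)·-1.4286 - (4)·0.7000) / (-7) = -0.4367
  γ = (11 - (-4)·-1.4286 - (4)·-1.0000) / (10) = 0.9286
Iteration 3:
  α = (-6 - (2)·-0.4367 - (-2)·0.9286) / (7) = -0.4671
  β = (3 - (2)·-0.3714 - (4)·0.9286) / (-7) = -0.0041
  γ = (11 - (-4)·-0.3714 - (4)·-0.4367) / (10) = 1.1261
Change: (-0.0957, 0.4326, 0.1975) → max |·| = 0.4326

0.4326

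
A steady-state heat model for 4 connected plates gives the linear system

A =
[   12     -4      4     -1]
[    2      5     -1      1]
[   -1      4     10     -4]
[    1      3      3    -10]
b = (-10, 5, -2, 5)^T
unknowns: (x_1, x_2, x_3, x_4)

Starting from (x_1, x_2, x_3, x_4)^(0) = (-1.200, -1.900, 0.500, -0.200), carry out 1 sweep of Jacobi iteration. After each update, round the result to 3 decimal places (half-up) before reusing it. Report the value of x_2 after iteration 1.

1.620

Iteration 1:
  x_1 = (-10 - (-4)·-1.900 - (4)·0.500 - (-1)·-0.200) / (12) = -1.650
  x_2 = (5 - (2)·-1.200 - (-1)·0.500 - (1)·-0.200) / (5) = 1.620
  x_3 = (-2 - (-1)·-1.200 - (4)·-1.900 - (-4)·-0.200) / (10) = 0.360
  x_4 = (5 - (1)·-1.200 - (3)·-1.900 - (3)·0.500) / (-10) = -1.040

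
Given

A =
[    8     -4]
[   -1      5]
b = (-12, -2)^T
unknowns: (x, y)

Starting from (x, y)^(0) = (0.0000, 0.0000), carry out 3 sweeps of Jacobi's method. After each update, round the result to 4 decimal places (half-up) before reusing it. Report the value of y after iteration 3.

-0.7400

Iteration 1:
  x = (-12 - (-4)·0.0000) / (8) = -1.5000
  y = (-2 - (-1)·0.0000) / (5) = -0.4000
Iteration 2:
  x = (-12 - (-4)·-0.4000) / (8) = -1.7000
  y = (-2 - (-1)·-1.5000) / (5) = -0.7000
Iteration 3:
  x = (-12 - (-4)·-0.7000) / (8) = -1.8500
  y = (-2 - (-1)·-1.7000) / (5) = -0.7400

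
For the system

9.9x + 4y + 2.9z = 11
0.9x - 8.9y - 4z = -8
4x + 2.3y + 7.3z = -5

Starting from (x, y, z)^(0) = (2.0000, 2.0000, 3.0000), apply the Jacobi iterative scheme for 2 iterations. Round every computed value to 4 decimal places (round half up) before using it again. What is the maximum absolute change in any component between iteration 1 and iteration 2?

Iteration 1:
  x = (11 - (4)·2.0000 - (2.9)·3.0000) / (9.9) = -0.5758
  y = (-8 - (0.9)·2.0000 - (-4)·3.0000) / (-8.9) = -0.2472
  z = (-5 - (4)·2.0000 - (2.3)·2.0000) / (7.3) = -2.4110
Iteration 2:
  x = (11 - (4)·-0.2472 - (2.9)·-2.4110) / (9.9) = 1.9172
  y = (-8 - (0.9)·-0.5758 - (-4)·-2.4110) / (-8.9) = 1.9242
  z = (-5 - (4)·-0.5758 - (2.3)·-0.2472) / (7.3) = -0.2915
Change: (2.4930, 2.1714, 2.1195) → max |·| = 2.4930

2.4930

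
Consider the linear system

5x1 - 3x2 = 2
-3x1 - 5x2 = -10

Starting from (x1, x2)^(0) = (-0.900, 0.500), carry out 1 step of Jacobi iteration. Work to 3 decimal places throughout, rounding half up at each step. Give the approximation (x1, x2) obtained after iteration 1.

(0.700, 2.540)

Iteration 1:
  x1 = (2 - (-3)·0.500) / (5) = 0.700
  x2 = (-10 - (-3)·-0.900) / (-5) = 2.540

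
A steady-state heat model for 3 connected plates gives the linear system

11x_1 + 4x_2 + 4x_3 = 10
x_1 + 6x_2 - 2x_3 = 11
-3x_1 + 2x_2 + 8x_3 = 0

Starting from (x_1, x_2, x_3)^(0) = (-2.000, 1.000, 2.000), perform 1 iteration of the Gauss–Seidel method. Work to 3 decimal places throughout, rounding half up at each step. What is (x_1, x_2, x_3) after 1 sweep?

Iteration 1:
  x_1 = (10 - (4)·1.000 - (4)·2.000) / (11) = -0.182
  x_2 = (11 - (1)·-0.182 - (-2)·2.000) / (6) = 2.530
  x_3 = (0 - (-3)·-0.182 - (2)·2.530) / (8) = -0.701

(-0.182, 2.530, -0.701)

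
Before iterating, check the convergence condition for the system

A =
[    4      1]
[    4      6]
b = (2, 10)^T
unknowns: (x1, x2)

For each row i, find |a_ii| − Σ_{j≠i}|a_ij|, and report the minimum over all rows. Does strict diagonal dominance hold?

row 1: |4| − (1) = 3
row 2: |6| − (4) = 2
minimum over rows = 2 → strictly diagonally dominant (convergence guaranteed)

2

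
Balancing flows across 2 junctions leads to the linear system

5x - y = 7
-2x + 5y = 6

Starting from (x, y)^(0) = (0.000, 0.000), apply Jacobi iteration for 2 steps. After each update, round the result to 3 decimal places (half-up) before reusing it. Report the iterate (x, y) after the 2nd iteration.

Iteration 1:
  x = (7 - (-1)·0.000) / (5) = 1.400
  y = (6 - (-2)·0.000) / (5) = 1.200
Iteration 2:
  x = (7 - (-1)·1.200) / (5) = 1.640
  y = (6 - (-2)·1.400) / (5) = 1.760

(1.640, 1.760)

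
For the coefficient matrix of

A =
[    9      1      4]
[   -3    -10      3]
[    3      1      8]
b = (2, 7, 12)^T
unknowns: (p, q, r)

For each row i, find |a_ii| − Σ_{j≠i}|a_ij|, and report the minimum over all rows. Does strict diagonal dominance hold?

4

row 1: |9| − (1+4) = 4
row 2: |-10| − (3+3) = 4
row 3: |8| − (3+1) = 4
minimum over rows = 4 → strictly diagonally dominant (convergence guaranteed)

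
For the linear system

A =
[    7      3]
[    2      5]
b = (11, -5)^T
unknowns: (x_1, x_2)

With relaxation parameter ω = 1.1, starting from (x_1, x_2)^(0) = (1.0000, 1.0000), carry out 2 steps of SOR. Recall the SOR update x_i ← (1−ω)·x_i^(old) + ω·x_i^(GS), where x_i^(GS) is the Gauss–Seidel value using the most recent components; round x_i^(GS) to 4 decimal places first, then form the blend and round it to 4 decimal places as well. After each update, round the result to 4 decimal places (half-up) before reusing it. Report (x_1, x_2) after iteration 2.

(2.4186, -1.9932)

Iteration 1:
  x_1: GS value = (11 - (3)·1.0000) / (7) = 1.1429;  x_1 ← (1−ω)·1.0000 + ω·1.1429 = 1.1572
  x_2: GS value = (-5 - (2)·1.1572) / (5) = -1.4629;  x_2 ← (1−ω)·1.0000 + ω·-1.4629 = -1.7092
Iteration 2:
  x_1: GS value = (11 - (3)·-1.7092) / (7) = 2.3039;  x_1 ← (1−ω)·1.1572 + ω·2.3039 = 2.4186
  x_2: GS value = (-5 - (2)·2.4186) / (5) = -1.9674;  x_2 ← (1−ω)·-1.7092 + ω·-1.9674 = -1.9932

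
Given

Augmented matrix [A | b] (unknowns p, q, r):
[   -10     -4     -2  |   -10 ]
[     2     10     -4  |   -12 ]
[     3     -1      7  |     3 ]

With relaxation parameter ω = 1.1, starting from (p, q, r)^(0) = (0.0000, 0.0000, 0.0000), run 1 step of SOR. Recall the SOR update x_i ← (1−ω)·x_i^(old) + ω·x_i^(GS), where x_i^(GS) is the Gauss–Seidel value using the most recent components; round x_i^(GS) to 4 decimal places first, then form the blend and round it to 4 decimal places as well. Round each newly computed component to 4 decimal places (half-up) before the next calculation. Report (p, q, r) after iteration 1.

Iteration 1:
  p: GS value = (-10 - (-4)·0.0000 - (-2)·0.0000) / (-10) = 1.0000;  p ← (1−ω)·0.0000 + ω·1.0000 = 1.1000
  q: GS value = (-12 - (2)·1.1000 - (-4)·0.0000) / (10) = -1.4200;  q ← (1−ω)·0.0000 + ω·-1.4200 = -1.5620
  r: GS value = (3 - (3)·1.1000 - (-1)·-1.5620) / (7) = -0.2660;  r ← (1−ω)·0.0000 + ω·-0.2660 = -0.2926

(1.1000, -1.5620, -0.2926)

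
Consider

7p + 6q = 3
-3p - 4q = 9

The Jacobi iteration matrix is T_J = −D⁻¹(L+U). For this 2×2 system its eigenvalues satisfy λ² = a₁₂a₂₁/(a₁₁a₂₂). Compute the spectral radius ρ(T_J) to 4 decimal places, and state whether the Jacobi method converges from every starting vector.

0.8018

a₁₂a₂₁/(a₁₁a₂₂) = (6)·(-3) / ((7)·(-4)) = 0.642857
ρ = √|0.642857| = √0.642857 = 0.8018
ρ < 1, so Jacobi converges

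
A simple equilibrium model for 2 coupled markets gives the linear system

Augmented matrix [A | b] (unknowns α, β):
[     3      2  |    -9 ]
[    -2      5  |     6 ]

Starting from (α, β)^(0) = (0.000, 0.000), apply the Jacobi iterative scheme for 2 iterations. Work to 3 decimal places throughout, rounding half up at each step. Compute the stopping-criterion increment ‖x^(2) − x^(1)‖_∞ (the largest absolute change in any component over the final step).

1.200

Iteration 1:
  α = (-9 - (2)·0.000) / (3) = -3.000
  β = (6 - (-2)·0.000) / (5) = 1.200
Iteration 2:
  α = (-9 - (2)·1.200) / (3) = -3.800
  β = (6 - (-2)·-3.000) / (5) = 0.000
Change: (-0.800, -1.200) → max |·| = 1.200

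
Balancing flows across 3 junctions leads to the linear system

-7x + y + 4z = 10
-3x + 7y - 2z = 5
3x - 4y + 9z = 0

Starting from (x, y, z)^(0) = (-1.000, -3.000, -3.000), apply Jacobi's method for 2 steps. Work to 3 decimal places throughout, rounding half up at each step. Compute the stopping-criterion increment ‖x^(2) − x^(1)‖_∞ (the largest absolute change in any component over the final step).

Iteration 1:
  x = (10 - (1)·-3.000 - (4)·-3.000) / (-7) = -3.571
  y = (5 - (-3)·-1.000 - (-2)·-3.000) / (7) = -0.571
  z = (0 - (3)·-1.000 - (-4)·-3.000) / (9) = -1.000
Iteration 2:
  x = (10 - (1)·-0.571 - (4)·-1.000) / (-7) = -2.082
  y = (5 - (-3)·-3.571 - (-2)·-1.000) / (7) = -1.102
  z = (0 - (3)·-3.571 - (-4)·-0.571) / (9) = 0.937
Change: (1.489, -0.531, 1.937) → max |·| = 1.937

1.937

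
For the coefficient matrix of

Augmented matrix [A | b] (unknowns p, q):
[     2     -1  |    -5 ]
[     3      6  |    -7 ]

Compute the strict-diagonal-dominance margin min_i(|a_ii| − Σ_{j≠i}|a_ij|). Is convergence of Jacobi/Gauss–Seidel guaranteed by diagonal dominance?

1

row 1: |2| − (1) = 1
row 2: |6| − (3) = 3
minimum over rows = 1 → strictly diagonally dominant (convergence guaranteed)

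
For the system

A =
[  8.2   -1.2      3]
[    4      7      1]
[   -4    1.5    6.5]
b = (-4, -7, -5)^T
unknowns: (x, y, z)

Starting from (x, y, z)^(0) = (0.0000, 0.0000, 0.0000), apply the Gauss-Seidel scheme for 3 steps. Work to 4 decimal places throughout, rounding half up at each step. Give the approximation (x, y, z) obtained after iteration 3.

Iteration 1:
  x = (-4 - (-1.2)·0.0000 - (3)·0.0000) / (8.2) = -0.4878
  y = (-7 - (4)·-0.4878 - (1)·0.0000) / (7) = -0.7213
  z = (-5 - (-4)·-0.4878 - (1.5)·-0.7213) / (6.5) = -0.9030
Iteration 2:
  x = (-4 - (-1.2)·-0.7213 - (3)·-0.9030) / (8.2) = -0.2630
  y = (-7 - (4)·-0.2630 - (1)·-0.9030) / (7) = -0.7207
  z = (-5 - (-4)·-0.2630 - (1.5)·-0.7207) / (6.5) = -0.7648
Iteration 3:
  x = (-4 - (-1.2)·-0.7207 - (3)·-0.7648) / (8.2) = -0.3135
  y = (-7 - (4)·-0.3135 - (1)·-0.7648) / (7) = -0.7116
  z = (-5 - (-4)·-0.3135 - (1.5)·-0.7116) / (6.5) = -0.7979

(-0.3135, -0.7116, -0.7979)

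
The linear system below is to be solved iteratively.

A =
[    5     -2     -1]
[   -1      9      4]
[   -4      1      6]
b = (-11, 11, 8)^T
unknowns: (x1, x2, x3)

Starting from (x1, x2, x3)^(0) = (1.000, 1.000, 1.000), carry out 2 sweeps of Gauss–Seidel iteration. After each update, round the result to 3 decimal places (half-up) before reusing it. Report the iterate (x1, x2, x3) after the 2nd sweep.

(-1.927, 0.934, -0.107)

Iteration 1:
  x1 = (-11 - (-2)·1.000 - (-1)·1.000) / (5) = -1.600
  x2 = (11 - (-1)·-1.600 - (4)·1.000) / (9) = 0.600
  x3 = (8 - (-4)·-1.600 - (1)·0.600) / (6) = 0.167
Iteration 2:
  x1 = (-11 - (-2)·0.600 - (-1)·0.167) / (5) = -1.927
  x2 = (11 - (-1)·-1.927 - (4)·0.167) / (9) = 0.934
  x3 = (8 - (-4)·-1.927 - (1)·0.934) / (6) = -0.107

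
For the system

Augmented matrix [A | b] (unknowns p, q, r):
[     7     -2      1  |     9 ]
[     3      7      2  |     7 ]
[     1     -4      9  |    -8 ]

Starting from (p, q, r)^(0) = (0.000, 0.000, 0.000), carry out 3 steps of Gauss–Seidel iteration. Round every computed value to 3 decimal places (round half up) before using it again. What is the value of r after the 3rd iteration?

-0.815

Iteration 1:
  p = (9 - (-2)·0.000 - (1)·0.000) / (7) = 1.286
  q = (7 - (3)·1.286 - (2)·0.000) / (7) = 0.449
  r = (-8 - (1)·1.286 - (-4)·0.449) / (9) = -0.832
Iteration 2:
  p = (9 - (-2)·0.449 - (1)·-0.832) / (7) = 1.533
  q = (7 - (3)·1.533 - (2)·-0.832) / (7) = 0.581
  r = (-8 - (1)·1.533 - (-4)·0.581) / (9) = -0.801
Iteration 3:
  p = (9 - (-2)·0.581 - (1)·-0.801) / (7) = 1.566
  q = (7 - (3)·1.566 - (2)·-0.801) / (7) = 0.558
  r = (-8 - (1)·1.566 - (-4)·0.558) / (9) = -0.815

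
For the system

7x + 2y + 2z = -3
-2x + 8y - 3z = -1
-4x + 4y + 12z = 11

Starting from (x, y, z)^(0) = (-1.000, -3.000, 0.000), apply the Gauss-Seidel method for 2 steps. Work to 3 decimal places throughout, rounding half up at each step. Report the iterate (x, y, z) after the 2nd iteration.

(-0.728, 0.093, 0.643)

Iteration 1:
  x = (-3 - (2)·-3.000 - (2)·0.000) / (7) = 0.429
  y = (-1 - (-2)·0.429 - (-3)·0.000) / (8) = -0.018
  z = (11 - (-4)·0.429 - (4)·-0.018) / (12) = 1.066
Iteration 2:
  x = (-3 - (2)·-0.018 - (2)·1.066) / (7) = -0.728
  y = (-1 - (-2)·-0.728 - (-3)·1.066) / (8) = 0.093
  z = (11 - (-4)·-0.728 - (4)·0.093) / (12) = 0.643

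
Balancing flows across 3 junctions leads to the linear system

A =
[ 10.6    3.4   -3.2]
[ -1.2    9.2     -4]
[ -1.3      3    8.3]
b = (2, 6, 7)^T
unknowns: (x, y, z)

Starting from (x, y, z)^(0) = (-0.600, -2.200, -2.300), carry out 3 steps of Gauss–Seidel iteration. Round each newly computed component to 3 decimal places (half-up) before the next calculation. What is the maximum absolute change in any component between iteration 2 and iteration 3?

0.618

Iteration 1:
  x = (2 - (3.4)·-2.200 - (-3.2)·-2.300) / (10.6) = 0.200
  y = (6 - (-1.2)·0.200 - (-4)·-2.300) / (9.2) = -0.322
  z = (7 - (-1.3)·0.200 - (3)·-0.322) / (8.3) = 0.991
Iteration 2:
  x = (2 - (3.4)·-0.322 - (-3.2)·0.991) / (10.6) = 0.591
  y = (6 - (-1.2)·0.591 - (-4)·0.991) / (9.2) = 1.160
  z = (7 - (-1.3)·0.591 - (3)·1.160) / (8.3) = 0.517
Iteration 3:
  x = (2 - (3.4)·1.160 - (-3.2)·0.517) / (10.6) = -0.027
  y = (6 - (-1.2)·-0.027 - (-4)·0.517) / (9.2) = 0.873
  z = (7 - (-1.3)·-0.027 - (3)·0.873) / (8.3) = 0.524
Change: (-0.618, -0.287, 0.007) → max |·| = 0.618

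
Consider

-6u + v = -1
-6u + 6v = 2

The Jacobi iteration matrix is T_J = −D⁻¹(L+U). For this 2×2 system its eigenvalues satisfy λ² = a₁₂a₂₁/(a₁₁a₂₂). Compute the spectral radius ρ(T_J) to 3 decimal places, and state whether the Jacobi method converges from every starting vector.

a₁₂a₂₁/(a₁₁a₂₂) = (1)·(-6) / ((-6)·(6)) = 0.166667
ρ = √|0.166667| = √0.166667 = 0.408
ρ < 1, so Jacobi converges

0.408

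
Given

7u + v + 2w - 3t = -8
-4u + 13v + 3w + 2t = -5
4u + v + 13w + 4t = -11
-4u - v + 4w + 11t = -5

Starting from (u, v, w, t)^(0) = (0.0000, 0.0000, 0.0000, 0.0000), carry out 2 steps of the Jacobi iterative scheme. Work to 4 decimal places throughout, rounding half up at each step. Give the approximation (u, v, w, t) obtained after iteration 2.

(-1.0409, -0.4711, -0.3251, -0.5974)

Iteration 1:
  u = (-8 - (1)·0.0000 - (2)·0.0000 - (-3)·0.0000) / (7) = -1.1429
  v = (-5 - (-4)·0.0000 - (3)·0.0000 - (2)·0.0000) / (13) = -0.3846
  w = (-11 - (4)·0.0000 - (1)·0.0000 - (4)·0.0000) / (13) = -0.8462
  t = (-5 - (-4)·0.0000 - (-1)·0.0000 - (4)·0.0000) / (11) = -0.4545
Iteration 2:
  u = (-8 - (1)·-0.3846 - (2)·-0.8462 - (-3)·-0.4545) / (7) = -1.0409
  v = (-5 - (-4)·-1.1429 - (3)·-0.8462 - (2)·-0.4545) / (13) = -0.4711
  w = (-11 - (4)·-1.1429 - (1)·-0.3846 - (4)·-0.4545) / (13) = -0.3251
  t = (-5 - (-4)·-1.1429 - (-1)·-0.3846 - (4)·-0.8462) / (11) = -0.5974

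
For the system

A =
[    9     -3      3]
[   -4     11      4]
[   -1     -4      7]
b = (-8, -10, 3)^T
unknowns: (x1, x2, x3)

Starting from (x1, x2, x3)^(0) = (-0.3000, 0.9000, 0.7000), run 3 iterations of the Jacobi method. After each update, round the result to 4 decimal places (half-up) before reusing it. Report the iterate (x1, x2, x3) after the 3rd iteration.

(-1.2620, -1.3444, -0.6792)

Iteration 1:
  x1 = (-8 - (-3)·0.9000 - (3)·0.7000) / (9) = -0.8222
  x2 = (-10 - (-4)·-0.3000 - (4)·0.7000) / (11) = -1.2727
  x3 = (3 - (-1)·-0.3000 - (-4)·0.9000) / (7) = 0.9000
Iteration 2:
  x1 = (-8 - (-3)·-1.2727 - (3)·0.9000) / (9) = -1.6131
  x2 = (-10 - (-4)·-0.8222 - (4)·0.9000) / (11) = -1.5353
  x3 = (3 - (-1)·-0.8222 - (-4)·-1.2727) / (7) = -0.4161
Iteration 3:
  x1 = (-8 - (-3)·-1.5353 - (3)·-0.4161) / (9) = -1.2620
  x2 = (-10 - (-4)·-1.6131 - (4)·-0.4161) / (11) = -1.3444
  x3 = (3 - (-1)·-1.6131 - (-4)·-1.5353) / (7) = -0.6792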